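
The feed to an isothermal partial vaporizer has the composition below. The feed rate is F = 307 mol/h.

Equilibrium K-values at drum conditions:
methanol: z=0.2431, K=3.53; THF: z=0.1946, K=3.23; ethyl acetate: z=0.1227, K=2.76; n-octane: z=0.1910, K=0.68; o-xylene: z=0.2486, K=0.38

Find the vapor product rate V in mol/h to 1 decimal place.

Rachford–Rice: g(V/F) = Σ zᵢ(Kᵢ−1)/(1+V/F(Kᵢ−1)) = 0.
Feasibility: ΣzᵢKᵢ = 2.0497, Σzᵢ/Kᵢ = 1.1087 — both > 1, two phases present.
Newton iteration, V/F⁰ = 0.5:
  V/F = 0.5000: g = 0.29545, g' = -0.8556 → V/F = 0.8453
  V/F = 0.8453: g = 0.02553, g' = -0.7943 → V/F = 0.8774
  V/F = 0.8774: g = -0.00035, g' = -0.8169 → V/F = 0.8770
Converged at V/F = 0.8770.
Then V = V/F·F = 0.8770·307 = 269.2 mol/h and L = F − V = 37.8 mol/h.

V = 269.2 mol/h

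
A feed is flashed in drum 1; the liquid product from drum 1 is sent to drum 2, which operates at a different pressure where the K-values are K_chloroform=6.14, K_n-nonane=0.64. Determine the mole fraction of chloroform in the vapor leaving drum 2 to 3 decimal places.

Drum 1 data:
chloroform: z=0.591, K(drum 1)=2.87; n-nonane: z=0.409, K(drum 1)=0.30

y_chloroform (drum 2) = 0.402

Drum 1:
Material balance + equilibrium reduce to Σ zᵢ(Kᵢ−1)/(1+ψ₁(Kᵢ−1)) = 0.
Check two-phase: ΣzᵢKᵢ = 1.819 > 1 and Σzᵢ/Kᵢ = 1.569 > 1, so g(0) = 0.819 > 0 and g(1) = -0.569 < 0.
Binary case is linear: z₁(K₁−1)(1+ψ₁(K₂−1)) + z₂(K₂−1)(1+ψ₁(K₁−1)) = 0
⇒ ψ₁ = [z₁(K₁−1)+z₂(K₂−1)] / [−(K₁−1)(K₂−1)] = 0.8189/1.3090 = 0.626
Drum-1 compositions:
  chloroform: x = 0.272, y = 0.782
  n-nonane: x = 0.728, y = 0.218
Drum-2 feed = drum-1 liquid: z₂ = (0.2724, 0.7276).
Drum 2:
Rachford–Rice: g(ψ₂) = Σ zᵢ(Kᵢ−1)/(1+ψ₂(Kᵢ−1)) = 0.
Check two-phase: ΣzᵢKᵢ = 2.138 > 1 and Σzᵢ/Kᵢ = 1.181 > 1, so g(0) = 1.138 > 0 and g(1) = -0.181 < 0.
Binary case is linear: z₁(K₁−1)(1+ψ₂(K₂−1)) + z₂(K₂−1)(1+ψ₂(K₁−1)) = 0
⇒ ψ₂ = [z₁(K₁−1)+z₂(K₂−1)] / [−(K₁−1)(K₂−1)] = 1.1381/1.8504 = 0.615
  chloroform: x = 0.065, y = 0.402
  n-nonane: x = 0.935, y = 0.598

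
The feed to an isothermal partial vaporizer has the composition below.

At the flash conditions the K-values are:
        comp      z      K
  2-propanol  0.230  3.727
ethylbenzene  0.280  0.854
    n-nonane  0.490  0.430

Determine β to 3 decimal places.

β = 0.256

Material balance + equilibrium reduce to Σ zᵢ(Kᵢ−1)/(1+β(Kᵢ−1)) = 0.
Feasibility: ΣzᵢKᵢ = 1.307, Σzᵢ/Kᵢ = 1.529 — both > 1, two phases present.
Newton iteration, β⁰ = 0.48:
  β = 0.480: g = -0.1568, g' = -0.629 → β = 0.231
  β = 0.231: g = 0.0210, g' = -0.862 → β = 0.255
  β = 0.255: g = 0.0005, g' = -0.819 → β = 0.256
Converged at β = 0.256.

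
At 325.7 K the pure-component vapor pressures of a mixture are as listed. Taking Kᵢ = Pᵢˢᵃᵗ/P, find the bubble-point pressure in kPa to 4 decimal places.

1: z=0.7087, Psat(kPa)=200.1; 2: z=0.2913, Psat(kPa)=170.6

Pbub = 191.5066 kPa

At the bubble point ψ → 0, so ΣzᵢKᵢ = 1 with Kᵢ = Pᵢˢᵃᵗ/P ⇒ P = ΣzᵢPᵢˢᵃᵗ.
P = 0.7087·200.1 + 0.2913·170.6 = 191.5066 kPa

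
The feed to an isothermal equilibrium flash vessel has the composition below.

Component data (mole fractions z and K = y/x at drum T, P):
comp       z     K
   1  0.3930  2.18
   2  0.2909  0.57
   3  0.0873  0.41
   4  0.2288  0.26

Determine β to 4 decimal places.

Rachford–Rice: g(β) = Σ zᵢ(Kᵢ−1)/(1+β(Kᵢ−1)) = 0.
g(0) = ΣzᵢKᵢ − 1 = 0.1178 and g(1) = 1 − Σzᵢ/Kᵢ = -0.7836, so a root lies in (0, 1).
Iterate (Newton) starting at β = 0.37:
  β = 0.3700: g = -0.12499, g' = -0.6285 → β = 0.1711
  β = 0.1711: g = -0.00035, g' = -0.6433 → β = 0.1706
Converged at β = 0.1706.

β = 0.1706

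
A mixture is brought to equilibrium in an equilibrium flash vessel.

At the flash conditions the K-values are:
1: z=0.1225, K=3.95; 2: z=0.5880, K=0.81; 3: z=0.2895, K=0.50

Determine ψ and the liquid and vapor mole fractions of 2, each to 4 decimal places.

Let ψ = V/F and solve Σ zᵢ(Kᵢ−1)/(1+ψ(Kᵢ−1)) = 0.
Feasibility: ΣzᵢKᵢ = 1.1049, Σzᵢ/Kᵢ = 1.3359 — both > 1, two phases present.
Iterate (Newton) starting at ψ = 0.5:
  ψ = 0.5000: g = -0.17044, g' = -0.3286 → ψ = 0.0000
  ψ = 0.0000: g = 0.10490, g' = -1.1597 → ψ = 0.0905
  ψ = 0.0905: g = 0.01997, g' = -0.7656 → ψ = 0.1165
  ψ = 0.1165: g = 0.00096, g' = -0.6941 → ψ = 0.1179
Converged at ψ = 0.1179.
Compositions from xᵢ = zᵢ/(1+ψ(Kᵢ−1)), yᵢ = Kᵢxᵢ:
  1: x = 0.0909, y = 0.3590
  2: x = 0.6015, y = 0.4872
  3: x = 0.3076, y = 0.1538

ψ = 0.1179, x_2 = 0.6015, y_2 = 0.4872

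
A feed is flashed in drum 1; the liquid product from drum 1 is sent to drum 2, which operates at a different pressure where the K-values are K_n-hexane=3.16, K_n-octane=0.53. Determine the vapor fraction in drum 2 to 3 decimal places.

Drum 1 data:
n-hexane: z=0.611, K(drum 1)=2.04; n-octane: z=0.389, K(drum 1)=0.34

V/F (drum 2) = 0.543

Drum 1:
Newton iteration, ψ₁⁰ = 0.5:
  ψ₁ = 0.500: g = 0.0349, g' = -0.664 → ψ₁ = 0.553
  ψ₁ = 0.553: g = -0.0006, g' = -0.686 → ψ₁ = 0.552
Converged at ψ₁ = 0.552.
Drum-1 compositions:
  n-hexane: x = 0.388, y = 0.792
  n-octane: x = 0.612, y = 0.208
Drum-2 feed = drum-1 liquid: z₂ = (0.3882, 0.6118).
Drum 2:
Let ψ₂ = V/F and solve Σ zᵢ(Kᵢ−1)/(1+ψ₂(Kᵢ−1)) = 0.
g(0) = ΣzᵢKᵢ − 1 = 0.551 and g(1) = 1 − Σzᵢ/Kᵢ = -0.277, so a root lies in (0, 1).
Binary case is linear: z₁(K₁−1)(1+ψ₂(K₂−1)) + z₂(K₂−1)(1+ψ₂(K₁−1)) = 0
⇒ ψ₂ = [z₁(K₁−1)+z₂(K₂−1)] / [−(K₁−1)(K₂−1)] = 0.5511/1.0152 = 0.543
  n-hexane: x = 0.179, y = 0.565
  n-octane: x = 0.821, y = 0.435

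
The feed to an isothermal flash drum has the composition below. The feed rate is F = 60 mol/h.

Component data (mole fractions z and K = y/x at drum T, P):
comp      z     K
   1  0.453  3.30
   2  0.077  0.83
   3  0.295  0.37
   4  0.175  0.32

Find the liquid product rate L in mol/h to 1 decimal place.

Let ψ = V/F and solve Σ zᵢ(Kᵢ−1)/(1+ψ(Kᵢ−1)) = 0.
Feasibility: ΣzᵢKᵢ = 1.724, Σzᵢ/Kᵢ = 1.574 — both > 1, two phases present.
Iterate (Newton) starting at ψ = 0.5:
  ψ = 0.500: g = 0.0187, g' = -0.956 → ψ = 0.520
Converged at ψ = 0.520.
Then V = ψ·F = 0.5196·60 = 31.2 mol/h and L = F − V = 28.8 mol/h.

L = 28.8 mol/h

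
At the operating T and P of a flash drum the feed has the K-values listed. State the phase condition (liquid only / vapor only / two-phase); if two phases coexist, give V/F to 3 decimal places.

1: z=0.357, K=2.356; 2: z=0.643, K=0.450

ΣzᵢKᵢ = 1.130; Σzᵢ/Kᵢ = 1.580.
Both exceed 1, so a two-phase solution exists.
Material balance + equilibrium reduce to Σ zᵢ(Kᵢ−1)/(1+ψ(Kᵢ−1)) = 0.
Newton iteration, ψ⁰ = 0.67:
  ψ = 0.670: g = -0.3064, g' = -0.668 → ψ = 0.211
  ψ = 0.211: g = -0.0239, g' = -0.646 → ψ = 0.174
  ψ = 0.174: g = 0.0004, g' = -0.667 → ψ = 0.175
Converged at ψ = 0.175.

two-phase, V/F = 0.175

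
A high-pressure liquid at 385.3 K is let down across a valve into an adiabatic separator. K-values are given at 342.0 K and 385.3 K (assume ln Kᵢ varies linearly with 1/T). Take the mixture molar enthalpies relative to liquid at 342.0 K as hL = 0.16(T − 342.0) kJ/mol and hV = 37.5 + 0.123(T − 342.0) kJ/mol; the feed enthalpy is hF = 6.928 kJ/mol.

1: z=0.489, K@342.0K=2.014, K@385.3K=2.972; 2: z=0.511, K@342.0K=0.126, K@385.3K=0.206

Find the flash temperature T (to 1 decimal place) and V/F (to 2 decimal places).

Adiabatic flash: solve Rachford–Rice at each trial T, then check hF = ψ·hV(T) + (1−ψ)·hL(T).
  T = 342.0 K: K = (2.014, 0.126), RR gives ψ = 0.056, H_out = 2.083 kJ/mol
  T = 385.3 K: K = (2.972, 0.206), RR gives ψ = 0.357, H_out = 19.734 kJ/mol
  T = 363.6 K: K = (2.474, 0.163), RR gives ψ = 0.238, H_out = 12.184 kJ/mol
  T = 352.8 K: K = (2.239, 0.144), RR gives ψ = 0.159, H_out = 7.625 kJ/mol
  T = 347.4 K: K = (2.125, 0.135), RR gives ψ = 0.111, H_out = 5.010 kJ/mol
  T = 350.1 K: K = (2.182, 0.139), RR gives ψ = 0.136, H_out = 6.351 kJ/mol
  T = 351.5 K: K = (2.212, 0.142), RR gives ψ = 0.148, H_out = 7.019 kJ/mol
Linear interpolation between T = 350.1 (H_out = 6.351) and T = 351.5 (H_out = 7.019) on hF = 6.928 gives T ≈ 351.3 K, at which ψ = 0.15.

T = 351.3 K, V/F = 0.15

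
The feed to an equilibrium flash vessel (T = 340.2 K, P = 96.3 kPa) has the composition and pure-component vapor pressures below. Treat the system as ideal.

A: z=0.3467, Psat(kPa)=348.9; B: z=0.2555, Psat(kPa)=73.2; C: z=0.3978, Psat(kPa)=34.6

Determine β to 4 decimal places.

β = 0.4385

Raoult's law: Kᵢ = Pᵢˢᵃᵗ/P = Pᵢˢᵃᵗ/96.3.
  K_A = 348.9/96.3 = 3.623053, K_B = 73.2/96.3 = 0.760125, K_C = 34.6/96.3 = 0.359294
Let β = V/F and solve Σ zᵢ(Kᵢ−1)/(1+β(Kᵢ−1)) = 0.
Feasibility: ΣzᵢKᵢ = 1.5933, Σzᵢ/Kᵢ = 1.5390 — both > 1, two phases present.
Newton–Raphson from β = 0.5:
  β = 0.5000: g = -0.05122, g' = -0.8190 → β = 0.4375
  β = 0.4375: g = 0.00088, g' = -0.8509 → β = 0.4385
Converged at β = 0.4385.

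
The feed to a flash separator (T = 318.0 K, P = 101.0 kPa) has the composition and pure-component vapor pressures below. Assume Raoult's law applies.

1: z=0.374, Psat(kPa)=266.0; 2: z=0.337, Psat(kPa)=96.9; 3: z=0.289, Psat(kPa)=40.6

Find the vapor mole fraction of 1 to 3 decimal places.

y_1 = 0.478

Raoult's law: Kᵢ = Pᵢˢᵃᵗ/P = Pᵢˢᵃᵗ/101.0.
  K_1 = 266.0/101.0 = 2.63366, K_2 = 96.9/101.0 = 0.95941, K_3 = 40.6/101.0 = 0.40198
Rachford–Rice: g(V/F) = Σ zᵢ(Kᵢ−1)/(1+V/F(Kᵢ−1)) = 0.
Feasibility: ΣzᵢKᵢ = 1.424, Σzᵢ/Kᵢ = 1.212 — both > 1, two phases present.
Newton iteration, V/F⁰ = 0.5:
  V/F = 0.500: g = 0.0758, g' = -0.513 → V/F = 0.648
  V/F = 0.648: g = 0.0008, g' = -0.512 → V/F = 0.649
Converged at V/F = 0.649.
Compositions from xᵢ = zᵢ/(1+V/F(Kᵢ−1)), yᵢ = Kᵢxᵢ:
  1: x = 0.182, y = 0.478
  2: x = 0.346, y = 0.332
  3: x = 0.472, y = 0.190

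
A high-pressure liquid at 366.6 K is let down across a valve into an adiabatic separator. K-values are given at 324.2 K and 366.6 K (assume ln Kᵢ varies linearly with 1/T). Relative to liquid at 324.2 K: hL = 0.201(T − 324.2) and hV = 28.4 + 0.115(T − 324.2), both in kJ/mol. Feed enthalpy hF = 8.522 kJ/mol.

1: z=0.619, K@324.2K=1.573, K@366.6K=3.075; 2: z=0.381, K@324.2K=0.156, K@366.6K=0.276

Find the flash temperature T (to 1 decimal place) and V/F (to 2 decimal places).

T = 331.1 K, V/F = 0.26

Adiabatic flash: solve Rachford–Rice at each trial T, then check hF = ψ·hV(T) + (1−ψ)·hL(T).
  T = 324.2 K: K = (1.573, 0.156), RR gives ψ = 0.068, H_out = 1.945 kJ/mol
  T = 366.6 K: K = (3.075, 0.276), RR gives ψ = 0.671, H_out = 25.141 kJ/mol
  T = 345.4 K: K = (2.245, 0.211), RR gives ψ = 0.479, H_out = 16.983 kJ/mol
  T = 334.8 K: K = (1.890, 0.182), RR gives ψ = 0.329, H_out = 11.171 kJ/mol
  T = 329.5 K: K = (1.727, 0.169), RR gives ψ = 0.220, H_out = 7.227 kJ/mol
  T = 332.1 K: K = (1.806, 0.175), RR gives ψ = 0.278, H_out = 9.286 kJ/mol
  T = 330.8 K: K = (1.766, 0.172), RR gives ψ = 0.250, H_out = 8.290 kJ/mol
Linear interpolation between T = 330.8 (H_out = 8.290) and T = 332.1 (H_out = 9.286) on hF = 8.522 gives T ≈ 331.1 K, at which ψ = 0.26.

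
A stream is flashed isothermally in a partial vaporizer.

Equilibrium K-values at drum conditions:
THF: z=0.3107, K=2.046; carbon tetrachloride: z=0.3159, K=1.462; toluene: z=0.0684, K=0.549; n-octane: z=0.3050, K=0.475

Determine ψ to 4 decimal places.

Material balance + equilibrium reduce to Σ zᵢ(Kᵢ−1)/(1+ψ(Kᵢ−1)) = 0.
Feasibility: ΣzᵢKᵢ = 1.2800, Σzᵢ/Kᵢ = 1.1346 — both > 1, two phases present.
Newton–Raphson from ψ = 0.5:
  ψ = 0.5000: g = 0.07500, g' = -0.3688 → ψ = 0.7034
  ψ = 0.7034: g = -0.00166, g' = -0.3924 → ψ = 0.6991
Converged at ψ = 0.6991.

ψ = 0.6991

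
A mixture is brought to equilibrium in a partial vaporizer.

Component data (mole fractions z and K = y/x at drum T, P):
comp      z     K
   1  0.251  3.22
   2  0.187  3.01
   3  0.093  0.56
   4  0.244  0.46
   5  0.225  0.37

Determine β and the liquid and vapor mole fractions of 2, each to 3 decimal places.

β = 0.514, x_2 = 0.092, y_2 = 0.277

Newton–Raphson from β = 0.5:
  β = 0.500: g = 0.0117, g' = -0.819 → β = 0.514
Converged at β = 0.514.
Compositions from xᵢ = zᵢ/(1+β(Kᵢ−1)), yᵢ = Kᵢxᵢ:
  1: x = 0.117, y = 0.377
  2: x = 0.092, y = 0.277
  3: x = 0.120, y = 0.067
  4: x = 0.338, y = 0.155
  5: x = 0.333, y = 0.123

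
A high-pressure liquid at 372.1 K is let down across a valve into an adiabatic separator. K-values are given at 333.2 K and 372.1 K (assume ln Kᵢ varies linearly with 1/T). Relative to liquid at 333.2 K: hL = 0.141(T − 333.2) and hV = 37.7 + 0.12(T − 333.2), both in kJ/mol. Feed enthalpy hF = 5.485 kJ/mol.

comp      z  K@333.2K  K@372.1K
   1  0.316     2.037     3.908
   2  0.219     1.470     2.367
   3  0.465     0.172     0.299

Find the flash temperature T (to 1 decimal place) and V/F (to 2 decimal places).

T = 336.4 K, V/F = 0.13

Adiabatic flash: solve Rachford–Rice at each trial T, then check hF = ψ·hV(T) + (1−ψ)·hL(T).
  T = 333.2 K: K = (2.037, 1.470, 0.172), RR gives ψ = 0.065, H_out = 2.448 kJ/mol
  T = 372.1 K: K = (3.908, 2.367, 0.299), RR gives ψ = 0.545, H_out = 25.572 kJ/mol
  T = 352.6 K: K = (2.870, 1.889, 0.230), RR gives ψ = 0.365, H_out = 16.357 kJ/mol
  T = 342.9 K: K = (2.430, 1.672, 0.200), RR gives ψ = 0.243, H_out = 10.476 kJ/mol
  T = 338.0 K: K = (2.226, 1.568, 0.185), RR gives ψ = 0.163, H_out = 6.801 kJ/mol
  T = 335.6 K: K = (2.130, 1.519, 0.179), RR gives ψ = 0.117, H_out = 4.738 kJ/mol
  T = 336.8 K: K = (2.177, 1.543, 0.182), RR gives ψ = 0.141, H_out = 5.795 kJ/mol
Linear interpolation between T = 335.6 (H_out = 4.738) and T = 336.8 (H_out = 5.795) on hF = 5.485 gives T ≈ 336.4 K, at which ψ = 0.13.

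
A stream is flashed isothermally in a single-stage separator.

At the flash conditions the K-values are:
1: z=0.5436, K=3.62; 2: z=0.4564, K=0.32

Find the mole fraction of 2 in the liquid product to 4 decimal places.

x_2 = 0.7939

Material balance + equilibrium reduce to Σ zᵢ(Kᵢ−1)/(1+β(Kᵢ−1)) = 0.
Check two-phase: ΣzᵢKᵢ = 2.1139 > 1 and Σzᵢ/Kᵢ = 1.5764 > 1, so g(0) = 1.1139 > 0 and g(1) = -0.5764 < 0.
Binary case is linear: z₁(K₁−1)(1+β(K₂−1)) + z₂(K₂−1)(1+β(K₁−1)) = 0
⇒ β = [z₁(K₁−1)+z₂(K₂−1)] / [−(K₁−1)(K₂−1)] = 1.11388/1.78160 = 0.6252
Compositions from xᵢ = zᵢ/(1+β(Kᵢ−1)), yᵢ = Kᵢxᵢ:
  1: x = 0.2061, y = 0.7459
  2: x = 0.7939, y = 0.2541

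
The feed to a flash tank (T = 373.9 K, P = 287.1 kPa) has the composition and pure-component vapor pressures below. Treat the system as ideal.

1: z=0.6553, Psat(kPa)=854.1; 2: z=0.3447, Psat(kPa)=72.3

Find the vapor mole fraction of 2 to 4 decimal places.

y_2 = 0.1826

Raoult's law: Kᵢ = Pᵢˢᵃᵗ/P = Pᵢˢᵃᵗ/287.1.
  K_1 = 854.1/287.1 = 2.974922, K_2 = 72.3/287.1 = 0.251829
Binary case is linear: z₁(K₁−1)(1+β(K₂−1)) + z₂(K₂−1)(1+β(K₁−1)) = 0
⇒ β = [z₁(K₁−1)+z₂(K₂−1)] / [−(K₁−1)(K₂−1)] = 1.03627/1.47758 = 0.7013
Compositions from xᵢ = zᵢ/(1+β(Kᵢ−1)), yᵢ = Kᵢxᵢ:
  1: x = 0.2748, y = 0.8174
  2: x = 0.7252, y = 0.1826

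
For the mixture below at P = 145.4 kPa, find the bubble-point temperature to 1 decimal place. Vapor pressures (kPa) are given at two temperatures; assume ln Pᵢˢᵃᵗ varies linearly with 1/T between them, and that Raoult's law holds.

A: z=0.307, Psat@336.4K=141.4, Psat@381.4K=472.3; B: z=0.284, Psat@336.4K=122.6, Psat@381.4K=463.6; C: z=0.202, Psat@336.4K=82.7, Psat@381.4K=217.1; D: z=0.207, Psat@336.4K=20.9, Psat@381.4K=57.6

T = 349.5 K

Bubble-point temperature: ΣzᵢPᵢˢᵃᵗ(T) = P. Interpolate ln Pᵢˢᵃᵗ = aᵢ + bᵢ/T.
  T = 336.4 K: ΣzᵢPᵢˢᵃᵗ = 99.26 kPa
  T = 381.4 K: ΣzᵢPᵢˢᵃᵗ = 332.44 kPa
  T = 358.9 K: ΣzᵢPᵢˢᵃᵗ = 188.29 kPa
  T = 347.6 K: ΣzᵢPᵢˢᵃᵗ = 137.86 kPa
  T = 353.2 K: ΣzᵢPᵢˢᵃᵗ = 161.27 kPa
  T = 350.4 K: ΣzᵢPᵢˢᵃᵗ = 149.20 kPa
Interpolating between 347.6 K and 350.4 K gives T ≈ 349.5 K.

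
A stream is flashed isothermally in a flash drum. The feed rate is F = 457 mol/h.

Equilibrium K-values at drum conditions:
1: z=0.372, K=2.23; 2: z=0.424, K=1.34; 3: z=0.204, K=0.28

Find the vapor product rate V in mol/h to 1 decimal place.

V = 364.1 mol/h

Let ψ = V/F and solve Σ zᵢ(Kᵢ−1)/(1+ψ(Kᵢ−1)) = 0.
g(0) = ΣzᵢKᵢ − 1 = 0.455 and g(1) = 1 − Σzᵢ/Kᵢ = -0.212, so a root lies in (0, 1).
Newton–Raphson from ψ = 0.5:
  ψ = 0.500: g = 0.1770, g' = -0.510 → ψ = 0.847
  ψ = 0.847: g = -0.0407, g' = -0.860 → ψ = 0.800
  ψ = 0.800: g = -0.0024, g' = -0.761 → ψ = 0.797
Converged at ψ = 0.797.
Then V = ψ·F = 0.7968·457 = 364.1 mol/h and L = F − V = 92.9 mol/h.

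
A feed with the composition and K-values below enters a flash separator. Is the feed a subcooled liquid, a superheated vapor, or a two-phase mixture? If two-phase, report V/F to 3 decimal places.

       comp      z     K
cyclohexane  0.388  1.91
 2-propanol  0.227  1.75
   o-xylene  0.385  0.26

ΣzᵢKᵢ = 1.238; Σzᵢ/Kᵢ = 1.814.
Both exceed 1, so a two-phase solution exists.
Let ψ = V/F and solve Σ zᵢ(Kᵢ−1)/(1+ψ(Kᵢ−1)) = 0.
Newton iteration, ψ⁰ = 0.43:
  ψ = 0.430: g = -0.0354, g' = -0.693 → ψ = 0.379
  ψ = 0.379: g = -0.0008, g' = -0.662 → ψ = 0.378
Converged at ψ = 0.378.

two-phase, V/F = 0.378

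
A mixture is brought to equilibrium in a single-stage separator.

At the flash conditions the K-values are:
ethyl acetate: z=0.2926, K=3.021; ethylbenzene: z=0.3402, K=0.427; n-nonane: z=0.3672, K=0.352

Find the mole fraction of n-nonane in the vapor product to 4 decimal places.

Rachford–Rice: g(ψ) = Σ zᵢ(Kᵢ−1)/(1+ψ(Kᵢ−1)) = 0.
Feasibility: ΣzᵢKᵢ = 1.1585, Σzᵢ/Kᵢ = 1.9368 — both > 1, two phases present.
Newton–Raphson from ψ = 0.5:
  ψ = 0.5000: g = -0.33107, g' = -0.8525 → ψ = 0.1116
  ψ = 0.1116: g = 0.01773, g' = -1.1023 → ψ = 0.1277
  ψ = 0.1277: g = 0.00028, g' = -1.0683 → ψ = 0.1280
Converged at ψ = 0.1280.
Compositions from xᵢ = zᵢ/(1+ψ(Kᵢ−1)), yᵢ = Kᵢxᵢ:
  ethyl acetate: x = 0.2325, y = 0.7023
  ethylbenzene: x = 0.3671, y = 0.1568
  n-nonane: x = 0.4004, y = 0.1409

y_n-nonane = 0.1409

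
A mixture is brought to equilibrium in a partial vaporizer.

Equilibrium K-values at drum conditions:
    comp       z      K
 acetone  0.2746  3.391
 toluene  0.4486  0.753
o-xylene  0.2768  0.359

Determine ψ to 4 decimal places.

ψ = 0.3609

Rachford–Rice: g(ψ) = Σ zᵢ(Kᵢ−1)/(1+ψ(Kᵢ−1)) = 0.
Check two-phase: ΣzᵢKᵢ = 1.3683 > 1 and Σzᵢ/Kᵢ = 1.4478 > 1, so g(0) = 0.3683 > 0 and g(1) = -0.4478 < 0.
Newton iteration, ψ⁰ = 0.67:
  ψ = 0.6700: g = -0.19143, g' = -0.6206 → ψ = 0.3615
  ψ = 0.3615: g = -0.00046, g' = -0.6773 → ψ = 0.3608
Converged at ψ = 0.3609.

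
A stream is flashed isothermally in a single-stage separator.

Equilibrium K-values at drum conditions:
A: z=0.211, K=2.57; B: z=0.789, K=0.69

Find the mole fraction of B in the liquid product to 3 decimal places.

x_B = 0.835

Rachford–Rice: g(V/F) = Σ zᵢ(Kᵢ−1)/(1+V/F(Kᵢ−1)) = 0.
g(0) = ΣzᵢKᵢ − 1 = 0.087 and g(1) = 1 − Σzᵢ/Kᵢ = -0.226, so a root lies in (0, 1).
Binary case is linear: z₁(K₁−1)(1+V/F(K₂−1)) + z₂(K₂−1)(1+V/F(K₁−1)) = 0
⇒ V/F = [z₁(K₁−1)+z₂(K₂−1)] / [−(K₁−1)(K₂−1)] = 0.0867/0.4867 = 0.178
Compositions from xᵢ = zᵢ/(1+V/F(Kᵢ−1)), yᵢ = Kᵢxᵢ:
  A: x = 0.165, y = 0.424
  B: x = 0.835, y = 0.576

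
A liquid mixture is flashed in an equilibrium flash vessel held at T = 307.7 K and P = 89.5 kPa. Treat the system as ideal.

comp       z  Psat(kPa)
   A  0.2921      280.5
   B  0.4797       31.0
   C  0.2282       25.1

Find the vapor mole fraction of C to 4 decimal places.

y_C = 0.0690

Raoult's law: Kᵢ = Pᵢˢᵃᵗ/P = Pᵢˢᵃᵗ/89.5.
  K_A = 280.5/89.5 = 3.134078, K_B = 31.0/89.5 = 0.346369, K_C = 25.1/89.5 = 0.280447
Material balance + equilibrium reduce to Σ zᵢ(Kᵢ−1)/(1+β(Kᵢ−1)) = 0.
Check two-phase: ΣzᵢKᵢ = 1.1456 > 1 and Σzᵢ/Kᵢ = 2.2918 > 1, so g(0) = 0.1456 > 0 and g(1) = -1.2918 < 0.
Newton iteration, β⁰ = 0.66:
  β = 0.6600: g = -0.60532, g' = -1.2917 → β = 0.1914
  β = 0.1914: g = -0.10621, g' = -1.0973 → β = 0.0946
  β = 0.0946: g = 0.00826, g' = -1.2898 → β = 0.1010
Converged at β = 0.1010.
Compositions from xᵢ = zᵢ/(1+β(Kᵢ−1)), yᵢ = Kᵢxᵢ:
  A: x = 0.2403, y = 0.7531
  B: x = 0.5136, y = 0.1779
  C: x = 0.2461, y = 0.0690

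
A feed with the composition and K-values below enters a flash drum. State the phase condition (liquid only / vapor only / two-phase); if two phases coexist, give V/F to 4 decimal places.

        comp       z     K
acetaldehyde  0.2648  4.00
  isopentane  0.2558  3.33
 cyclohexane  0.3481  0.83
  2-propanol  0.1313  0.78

ΣzᵢKᵢ = 2.3024; Σzᵢ/Kᵢ = 0.7307.
Since Σzᵢ/Kᵢ < 1 the mixture is above its dew point — single vapor phase.

vapor only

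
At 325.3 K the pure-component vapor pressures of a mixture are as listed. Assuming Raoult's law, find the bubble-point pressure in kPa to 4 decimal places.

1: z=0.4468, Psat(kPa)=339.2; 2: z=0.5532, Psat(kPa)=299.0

Pbub = 316.9614 kPa

At the bubble point ψ → 0, so ΣzᵢKᵢ = 1 with Kᵢ = Pᵢˢᵃᵗ/P ⇒ P = ΣzᵢPᵢˢᵃᵗ.
P = 0.4468·339.2 + 0.5532·299.0 = 316.9614 kPa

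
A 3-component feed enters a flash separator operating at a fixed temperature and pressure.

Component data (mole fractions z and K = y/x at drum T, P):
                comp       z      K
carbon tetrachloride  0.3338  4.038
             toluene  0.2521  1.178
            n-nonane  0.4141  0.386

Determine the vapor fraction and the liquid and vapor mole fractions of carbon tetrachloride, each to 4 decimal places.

ψ = 0.5965, x_carbon tetrachloride = 0.1187, y_carbon tetrachloride = 0.4793

Newton iteration, ψ⁰ = 0.69:
  ψ = 0.6900: g = -0.07367, g' = -0.7977 → ψ = 0.5976
  ψ = 0.5976: g = -0.00092, g' = -0.7847 → ψ = 0.5965
Converged at ψ = 0.5965.
Compositions from xᵢ = zᵢ/(1+ψ(Kᵢ−1)), yᵢ = Kᵢxᵢ:
  carbon tetrachloride: x = 0.1187, y = 0.4793
  toluene: x = 0.2279, y = 0.2685
  n-nonane: x = 0.6534, y = 0.2522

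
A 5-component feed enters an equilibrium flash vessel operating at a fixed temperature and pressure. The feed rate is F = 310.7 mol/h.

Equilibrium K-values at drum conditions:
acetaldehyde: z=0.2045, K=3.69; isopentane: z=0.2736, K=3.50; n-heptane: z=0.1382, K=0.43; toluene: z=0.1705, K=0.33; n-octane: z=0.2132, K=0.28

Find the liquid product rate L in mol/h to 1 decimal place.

L = 150.8 mol/h

Rachford–Rice: g(β) = Σ zᵢ(Kᵢ−1)/(1+β(Kᵢ−1)) = 0.
g(0) = ΣzᵢKᵢ − 1 = 0.8876 and g(1) = 1 − Σzᵢ/Kᵢ = -0.7331, so a root lies in (0, 1).
Newton iteration, β⁰ = 0.69:
  β = 0.6900: g = -0.20373, g' = -1.2349 → β = 0.5250
  β = 0.5250: g = -0.01162, g' = -1.1333 → β = 0.5148
Converged at β = 0.5148.
Then V = β·F = 0.5148·310.7 = 159.9 mol/h and L = F − V = 150.8 mol/h.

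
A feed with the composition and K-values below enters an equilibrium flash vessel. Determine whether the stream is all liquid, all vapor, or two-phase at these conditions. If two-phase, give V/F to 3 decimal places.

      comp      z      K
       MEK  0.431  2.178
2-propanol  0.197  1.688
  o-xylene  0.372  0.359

two-phase, V/F = 0.609

ΣzᵢKᵢ = 1.405; Σzᵢ/Kᵢ = 1.351.
Both exceed 1, so a two-phase solution exists.
Iterate (Newton) starting at ψ = 0.5:
  ψ = 0.500: g = 0.0694, g' = -0.620 → ψ = 0.612
  ψ = 0.612: g = -0.0020, g' = -0.662 → ψ = 0.609
Converged at ψ = 0.609.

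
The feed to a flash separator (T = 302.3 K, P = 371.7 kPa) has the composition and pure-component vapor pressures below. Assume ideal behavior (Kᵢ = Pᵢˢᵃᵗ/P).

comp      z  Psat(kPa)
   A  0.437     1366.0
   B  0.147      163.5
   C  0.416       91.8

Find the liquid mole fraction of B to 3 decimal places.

x_B = 0.191

Raoult's law: Kᵢ = Pᵢˢᵃᵗ/P = Pᵢˢᵃᵗ/371.7.
  K_A = 1366.0/371.7 = 3.67501, K_B = 163.5/371.7 = 0.43987, K_C = 91.8/371.7 = 0.24697
Let ψ = V/F and solve Σ zᵢ(Kᵢ−1)/(1+ψ(Kᵢ−1)) = 0.
g(0) = ΣzᵢKᵢ − 1 = 0.773 and g(1) = 1 − Σzᵢ/Kᵢ = -1.137, so a root lies in (0, 1).
Iterate (Newton) starting at ψ = 0.49:
  ψ = 0.490: g = -0.1040, g' = -1.266 → ψ = 0.408
Converged at ψ = 0.408.
Compositions from xᵢ = zᵢ/(1+ψ(Kᵢ−1)), yᵢ = Kᵢxᵢ:
  A: x = 0.209, y = 0.768
  B: x = 0.191, y = 0.084
  C: x = 0.601, y = 0.148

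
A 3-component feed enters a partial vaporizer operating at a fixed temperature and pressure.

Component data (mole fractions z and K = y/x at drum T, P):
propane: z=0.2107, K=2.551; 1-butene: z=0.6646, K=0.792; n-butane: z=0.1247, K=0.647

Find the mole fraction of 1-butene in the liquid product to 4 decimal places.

x_1-butene = 0.7247

Newton iteration, ψ⁰ = 0.5:
  ψ = 0.5000: g = -0.02368, g' = -0.2195 → ψ = 0.3921
  ψ = 0.3921: g = 0.00160, g' = -0.2510 → ψ = 0.3985
Converged at ψ = 0.3985.
Compositions from xᵢ = zᵢ/(1+ψ(Kᵢ−1)), yᵢ = Kᵢxᵢ:
  propane: x = 0.1302, y = 0.3322
  1-butene: x = 0.7247, y = 0.5739
  n-butane: x = 0.1451, y = 0.0939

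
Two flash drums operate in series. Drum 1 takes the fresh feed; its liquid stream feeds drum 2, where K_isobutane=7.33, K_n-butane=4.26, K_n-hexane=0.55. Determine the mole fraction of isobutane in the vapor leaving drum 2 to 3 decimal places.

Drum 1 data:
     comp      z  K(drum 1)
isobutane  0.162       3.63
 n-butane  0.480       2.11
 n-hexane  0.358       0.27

Drum 1:
Rachford–Rice: g(ψ₁) = Σ zᵢ(Kᵢ−1)/(1+ψ₁(Kᵢ−1)) = 0.
Feasibility: ΣzᵢKᵢ = 1.698, Σzᵢ/Kᵢ = 1.598 — both > 1, two phases present.
Newton–Raphson from ψ₁ = 0.5:
  ψ₁ = 0.500: g = 0.1151, g' = -0.927 → ψ₁ = 0.624
  ψ₁ = 0.624: g = -0.0041, g' = -1.011 → ψ₁ = 0.620
Converged at ψ₁ = 0.620.
Drum-1 compositions:
  isobutane: x = 0.062, y = 0.224
  n-butane: x = 0.284, y = 0.600
  n-hexane: x = 0.654, y = 0.177
Drum-2 feed = drum-1 liquid: z₂ = (0.0616, 0.2843, 0.6541).
Drum 2:
Iterate (Newton) starting at ψ₂ = 0.5:
  ψ₂ = 0.500: g = 0.0662, g' = -0.800 → ψ₂ = 0.583
  ψ₂ = 0.583: g = 0.0038, g' = -0.715 → ψ₂ = 0.588
Converged at ψ₂ = 0.588.
  isobutane: x = 0.013, y = 0.096
  n-butane: x = 0.097, y = 0.415
  n-hexane: x = 0.889, y = 0.489

y_isobutane (drum 2) = 0.096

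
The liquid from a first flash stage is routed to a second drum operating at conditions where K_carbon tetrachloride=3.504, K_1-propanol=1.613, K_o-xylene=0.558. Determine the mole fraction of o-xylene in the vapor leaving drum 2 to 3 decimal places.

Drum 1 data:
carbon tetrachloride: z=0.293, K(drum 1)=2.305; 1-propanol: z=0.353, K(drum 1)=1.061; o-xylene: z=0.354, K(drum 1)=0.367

Drum 1:
Material balance + equilibrium reduce to Σ zᵢ(Kᵢ−1)/(1+ψ₁(Kᵢ−1)) = 0.
Feasibility: ΣzᵢKᵢ = 1.180, Σzᵢ/Kᵢ = 1.424 — both > 1, two phases present.
Newton–Raphson from ψ₁ = 0.38:
  ψ₁ = 0.380: g = -0.0184, g' = -0.470 → ψ₁ = 0.341
Converged at ψ₁ = 0.341.
Drum-1 compositions:
  carbon tetrachloride: x = 0.203, y = 0.467
  1-propanol: x = 0.346, y = 0.367
  o-xylene: x = 0.451, y = 0.166
Drum-2 feed = drum-1 liquid: z₂ = (0.2028, 0.3458, 0.4514).
Drum 2:
Let ψ₂ = V/F and solve Σ zᵢ(Kᵢ−1)/(1+ψ₂(Kᵢ−1)) = 0.
Check two-phase: ΣzᵢKᵢ = 1.520 > 1 and Σzᵢ/Kᵢ = 1.081 > 1, so g(0) = 0.520 > 0 and g(1) = -0.081 < 0.
Newton–Raphson from ψ₂ = 0.67:
  ψ₂ = 0.670: g = 0.0564, g' = -0.421 → ψ₂ = 0.804
  ψ₂ = 0.804: g = 0.0009, g' = -0.411 → ψ₂ = 0.806
Converged at ψ₂ = 0.806.
  carbon tetrachloride: x = 0.067, y = 0.235
  1-propanol: x = 0.231, y = 0.373
  o-xylene: x = 0.701, y = 0.391

y_o-xylene (drum 2) = 0.391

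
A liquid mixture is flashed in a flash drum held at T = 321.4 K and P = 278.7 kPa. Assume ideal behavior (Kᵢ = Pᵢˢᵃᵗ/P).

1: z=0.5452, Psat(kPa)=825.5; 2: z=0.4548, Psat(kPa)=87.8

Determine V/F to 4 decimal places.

Raoult's law: Kᵢ = Pᵢˢᵃᵗ/P = Pᵢˢᵃᵗ/278.7.
  K_1 = 825.5/278.7 = 2.961966, K_2 = 87.8/278.7 = 0.315034
Rachford–Rice: g(V/F) = Σ zᵢ(Kᵢ−1)/(1+V/F(Kᵢ−1)) = 0.
Feasibility: ΣzᵢKᵢ = 1.7581, Σzᵢ/Kᵢ = 1.6277 — both > 1, two phases present.
Binary case is linear: z₁(K₁−1)(1+V/F(K₂−1)) + z₂(K₂−1)(1+V/F(K₁−1)) = 0
⇒ V/F = [z₁(K₁−1)+z₂(K₂−1)] / [−(K₁−1)(K₂−1)] = 0.75814/1.34388 = 0.5641

V/F = 0.5641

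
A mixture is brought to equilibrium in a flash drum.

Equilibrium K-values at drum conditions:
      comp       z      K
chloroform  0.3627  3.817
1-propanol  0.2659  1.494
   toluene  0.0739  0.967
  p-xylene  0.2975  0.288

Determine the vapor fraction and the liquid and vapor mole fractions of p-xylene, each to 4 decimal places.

ψ = 0.7171, x_p-xylene = 0.6079, y_p-xylene = 0.1751

Newton iteration, ψ⁰ = 0.61:
  ψ = 0.6100: g = 0.09986, g' = -0.8992 → ψ = 0.7211
  ψ = 0.7211: g = -0.00387, g' = -0.9855 → ψ = 0.7171
Converged at ψ = 0.7171.
Compositions from xᵢ = zᵢ/(1+ψ(Kᵢ−1)), yᵢ = Kᵢxᵢ:
  chloroform: x = 0.1201, y = 0.4584
  1-propanol: x = 0.1963, y = 0.2933
  toluene: x = 0.0757, y = 0.0732
  p-xylene: x = 0.6079, y = 0.1751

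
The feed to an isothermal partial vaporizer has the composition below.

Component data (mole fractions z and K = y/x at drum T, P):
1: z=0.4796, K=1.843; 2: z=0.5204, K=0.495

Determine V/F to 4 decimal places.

V/F = 0.3324

Rachford–Rice: g(V/F) = Σ zᵢ(Kᵢ−1)/(1+V/F(Kᵢ−1)) = 0.
Feasibility: ΣzᵢKᵢ = 1.1415, Σzᵢ/Kᵢ = 1.3115 — both > 1, two phases present.
Newton iteration, V/F⁰ = 0.7:
  V/F = 0.7000: g = -0.15224, g' = -0.4523 → V/F = 0.3634
  V/F = 0.3634: g = -0.01239, g' = -0.3988 → V/F = 0.3324
Converged at V/F = 0.3324.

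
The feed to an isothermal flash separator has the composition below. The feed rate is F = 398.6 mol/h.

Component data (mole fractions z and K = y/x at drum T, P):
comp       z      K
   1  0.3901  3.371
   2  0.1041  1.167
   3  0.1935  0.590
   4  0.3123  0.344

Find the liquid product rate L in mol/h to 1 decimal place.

Rachford–Rice: g(β) = Σ zᵢ(Kᵢ−1)/(1+β(Kᵢ−1)) = 0.
Check two-phase: ΣzᵢKᵢ = 1.6581 > 1 and Σzᵢ/Kᵢ = 1.4407 > 1, so g(0) = 0.6581 > 0 and g(1) = -0.4407 < 0.
Newton–Raphson from β = 0.64:
  β = 0.6400: g = -0.07757, g' = -0.8075 → β = 0.5439
  β = 0.5439: g = -0.00074, g' = -0.7995 → β = 0.5430
Converged at β = 0.5430.
Then V = β·F = 0.5430·398.6 = 216.4 mol/h and L = F − V = 182.2 mol/h.

L = 182.2 mol/h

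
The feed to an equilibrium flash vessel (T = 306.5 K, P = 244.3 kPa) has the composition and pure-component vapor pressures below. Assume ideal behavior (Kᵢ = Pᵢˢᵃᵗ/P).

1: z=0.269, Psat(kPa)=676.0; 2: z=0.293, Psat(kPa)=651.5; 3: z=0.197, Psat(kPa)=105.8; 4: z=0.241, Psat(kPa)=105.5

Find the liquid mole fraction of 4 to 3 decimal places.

Raoult's law: Kᵢ = Pᵢˢᵃᵗ/P = Pᵢˢᵃᵗ/244.3.
  K_1 = 676.0/244.3 = 2.76709, K_2 = 651.5/244.3 = 2.66680, K_3 = 105.8/244.3 = 0.43307, K_4 = 105.5/244.3 = 0.43185
Material balance + equilibrium reduce to Σ zᵢ(Kᵢ−1)/(1+ψ(Kᵢ−1)) = 0.
Feasibility: ΣzᵢKᵢ = 1.715, Σzᵢ/Kᵢ = 1.220 — both > 1, two phases present.
Iterate (Newton) starting at ψ = 0.5:
  ψ = 0.500: g = 0.1716, g' = -0.754 → ψ = 0.728
  ψ = 0.728: g = 0.0052, g' = -0.737 → ψ = 0.735
Converged at ψ = 0.735.
Compositions from xᵢ = zᵢ/(1+ψ(Kᵢ−1)), yᵢ = Kᵢxᵢ:
  1: x = 0.117, y = 0.324
  2: x = 0.132, y = 0.351
  3: x = 0.338, y = 0.146
  4: x = 0.414, y = 0.179

x_4 = 0.414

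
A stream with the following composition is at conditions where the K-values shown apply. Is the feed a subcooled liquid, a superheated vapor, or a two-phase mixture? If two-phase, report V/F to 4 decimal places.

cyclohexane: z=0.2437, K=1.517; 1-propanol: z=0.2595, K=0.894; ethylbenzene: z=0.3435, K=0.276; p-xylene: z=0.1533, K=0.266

subcooled liquid

ΣzᵢKᵢ = 0.7373; Σzᵢ/Kᵢ = 2.2718.
Since ΣzᵢKᵢ < 1 the mixture is below its bubble point — single liquid phase.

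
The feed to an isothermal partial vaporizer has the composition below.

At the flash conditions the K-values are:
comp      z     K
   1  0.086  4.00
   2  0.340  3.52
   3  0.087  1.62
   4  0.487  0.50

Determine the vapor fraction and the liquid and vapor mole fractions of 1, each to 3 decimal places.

ψ = 0.785, x_1 = 0.026, y_1 = 0.103

Let ψ = V/F and solve Σ zᵢ(Kᵢ−1)/(1+ψ(Kᵢ−1)) = 0.
Check two-phase: ΣzᵢKᵢ = 1.925 > 1 and Σzᵢ/Kᵢ = 1.146 > 1, so g(0) = 0.925 > 0 and g(1) = -0.146 < 0.
Newton–Raphson from ψ = 0.5:
  ψ = 0.500: g = 0.1988, g' = -0.783 → ψ = 0.754
  ψ = 0.754: g = 0.0204, g' = -0.659 → ψ = 0.785
Converged at ψ = 0.785.
Compositions from xᵢ = zᵢ/(1+ψ(Kᵢ−1)), yᵢ = Kᵢxᵢ:
  1: x = 0.026, y = 0.103
  2: x = 0.114, y = 0.402
  3: x = 0.059, y = 0.095
  4: x = 0.802, y = 0.401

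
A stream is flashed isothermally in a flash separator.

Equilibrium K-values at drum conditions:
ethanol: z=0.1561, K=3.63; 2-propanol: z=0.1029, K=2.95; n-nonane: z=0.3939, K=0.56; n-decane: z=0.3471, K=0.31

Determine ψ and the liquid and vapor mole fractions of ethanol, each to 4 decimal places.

ψ = 0.1472, x_ethanol = 0.1125, y_ethanol = 0.4085

Rachford–Rice: g(ψ) = Σ zᵢ(Kᵢ−1)/(1+ψ(Kᵢ−1)) = 0.
Check two-phase: ΣzᵢKᵢ = 1.1984 > 1 and Σzᵢ/Kᵢ = 1.9010 > 1, so g(0) = 0.1984 > 0 and g(1) = -0.9010 < 0.
Iterate (Newton) starting at ψ = 0.5:
  ψ = 0.5000: g = -0.30891, g' = -0.8123 → ψ = 0.1197
  ψ = 0.1197: g = 0.03090, g' = -1.1631 → ψ = 0.1463
  ψ = 0.1463: g = 0.00098, g' = -1.0915 → ψ = 0.1472
Converged at ψ = 0.1472.
Compositions from xᵢ = zᵢ/(1+ψ(Kᵢ−1)), yᵢ = Kᵢxᵢ:
  ethanol: x = 0.1125, y = 0.4085
  2-propanol: x = 0.0800, y = 0.2359
  n-nonane: x = 0.4212, y = 0.2359
  n-decane: x = 0.3863, y = 0.1198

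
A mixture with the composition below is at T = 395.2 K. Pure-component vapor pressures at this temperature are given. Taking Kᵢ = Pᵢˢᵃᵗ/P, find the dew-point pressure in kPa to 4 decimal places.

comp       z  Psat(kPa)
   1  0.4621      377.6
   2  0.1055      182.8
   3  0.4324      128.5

At the dew point ψ → 1, so Σzᵢ/Kᵢ = 1 with Kᵢ = Pᵢˢᵃᵗ/P ⇒ 1/P = Σzᵢ/Pᵢˢᵃᵗ.
1/P = 0.4621/377.6 + 0.1055/182.8 + 0.4324/128.5 = 0.0051659 ⇒ P = 193.5773 kPa

Pdew = 193.5773 kPa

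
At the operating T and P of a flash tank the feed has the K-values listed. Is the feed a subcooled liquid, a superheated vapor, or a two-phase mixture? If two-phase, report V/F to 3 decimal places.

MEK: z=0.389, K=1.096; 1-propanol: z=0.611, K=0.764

subcooled liquid

ΣzᵢKᵢ = 0.893; Σzᵢ/Kᵢ = 1.155.
Since ΣzᵢKᵢ < 1 the mixture is below its bubble point — single liquid phase.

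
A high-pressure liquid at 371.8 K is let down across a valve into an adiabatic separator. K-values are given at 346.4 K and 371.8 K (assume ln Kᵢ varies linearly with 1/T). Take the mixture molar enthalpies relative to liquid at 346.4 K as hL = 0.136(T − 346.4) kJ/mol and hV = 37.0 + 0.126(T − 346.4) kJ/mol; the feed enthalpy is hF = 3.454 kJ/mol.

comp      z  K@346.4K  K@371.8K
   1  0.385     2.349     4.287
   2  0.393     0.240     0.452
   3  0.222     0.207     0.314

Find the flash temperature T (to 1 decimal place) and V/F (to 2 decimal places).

Adiabatic flash: solve Rachford–Rice at each trial T, then check hF = ψ·hV(T) + (1−ψ)·hL(T).
  T = 346.4 K: K = (2.349, 0.240, 0.207), RR gives ψ = 0.043, H_out = 1.586 kJ/mol
  T = 371.8 K: K = (4.287, 0.452, 0.314), RR gives ψ = 0.454, H_out = 20.134 kJ/mol
  T = 359.1 K: K = (3.207, 0.333, 0.257), RR gives ψ = 0.275, H_out = 11.882 kJ/mol
  T = 352.8 K: K = (2.756, 0.284, 0.231), RR gives ψ = 0.173, H_out = 7.275 kJ/mol
  T = 349.6 K: K = (2.546, 0.261, 0.219), RR gives ψ = 0.113, H_out = 4.605 kJ/mol
  T = 348.0 K: K = (2.446, 0.250, 0.213), RR gives ψ = 0.079, H_out = 3.147 kJ/mol
Linear interpolation between T = 348.0 (H_out = 3.147) and T = 349.6 (H_out = 4.605) on hF = 3.454 gives T ≈ 348.3 K, at which ψ = 0.09.

T = 348.3 K, V/F = 0.09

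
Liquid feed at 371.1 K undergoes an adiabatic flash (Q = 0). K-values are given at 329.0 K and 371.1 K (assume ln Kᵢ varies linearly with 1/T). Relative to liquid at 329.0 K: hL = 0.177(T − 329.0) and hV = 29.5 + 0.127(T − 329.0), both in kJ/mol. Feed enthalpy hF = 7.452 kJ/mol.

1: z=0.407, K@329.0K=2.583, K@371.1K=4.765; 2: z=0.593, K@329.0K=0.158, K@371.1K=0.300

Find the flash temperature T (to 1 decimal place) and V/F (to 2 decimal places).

Adiabatic flash: solve Rachford–Rice at each trial T, then check hF = ψ·hV(T) + (1−ψ)·hL(T).
  T = 329.0 K: K = (2.583, 0.158), RR gives ψ = 0.109, H_out = 3.209 kJ/mol
  T = 371.1 K: K = (4.765, 0.300), RR gives ψ = 0.424, H_out = 19.065 kJ/mol
  T = 350.1 K: K = (3.576, 0.222), RR gives ψ = 0.293, H_out = 12.070 kJ/mol
  T = 339.6 K: K = (3.057, 0.188), RR gives ψ = 0.213, H_out = 8.054 kJ/mol
  T = 334.3 K: K = (2.814, 0.173), RR gives ψ = 0.165, H_out = 5.764 kJ/mol
  T = 337.0 K: K = (2.936, 0.181), RR gives ψ = 0.190, H_out = 6.959 kJ/mol
  T = 338.3 K: K = (2.996, 0.185), RR gives ψ = 0.202, H_out = 7.513 kJ/mol
Linear interpolation between T = 337.0 (H_out = 6.959) and T = 338.3 (H_out = 7.513) on hF = 7.452 gives T ≈ 338.2 K, at which ψ = 0.20.

T = 338.2 K, V/F = 0.20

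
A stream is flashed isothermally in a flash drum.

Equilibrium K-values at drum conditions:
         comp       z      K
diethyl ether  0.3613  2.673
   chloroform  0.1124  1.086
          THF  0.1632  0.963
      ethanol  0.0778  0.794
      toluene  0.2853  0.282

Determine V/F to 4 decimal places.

V/F = 0.4922

Rachford–Rice: g(V/F) = Σ zᵢ(Kᵢ−1)/(1+V/F(Kᵢ−1)) = 0.
Feasibility: ΣzᵢKᵢ = 1.3872, Σzᵢ/Kᵢ = 1.5178 — both > 1, two phases present.
Newton–Raphson from V/F = 0.66:
  V/F = 0.6600: g = -0.11768, g' = -0.7652 → V/F = 0.5062
  V/F = 0.5062: g = -0.00931, g' = -0.6646 → V/F = 0.4922
Converged at V/F = 0.4922.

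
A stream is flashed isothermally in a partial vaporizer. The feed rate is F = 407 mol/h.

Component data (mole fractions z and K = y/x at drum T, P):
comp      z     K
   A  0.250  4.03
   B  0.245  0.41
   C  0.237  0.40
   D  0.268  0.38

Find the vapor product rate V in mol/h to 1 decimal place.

Newton–Raphson from ψ = 0.67:
  ψ = 0.670: g = -0.5111, g' = -1.023 → ψ = 0.171
  ψ = 0.171: g = -0.0055, g' = -1.338 → ψ = 0.166
Converged at ψ = 0.166.
Then V = ψ·F = 0.1664·407 = 67.7 mol/h and L = F − V = 339.3 mol/h.

V = 67.7 mol/h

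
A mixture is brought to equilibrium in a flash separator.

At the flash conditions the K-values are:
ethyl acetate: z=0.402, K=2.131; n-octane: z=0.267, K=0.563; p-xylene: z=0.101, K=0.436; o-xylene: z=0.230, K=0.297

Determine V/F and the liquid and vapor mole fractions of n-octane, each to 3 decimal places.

V/F = 0.184, x_n-octane = 0.290, y_n-octane = 0.163

Rachford–Rice: g(V/F) = Σ zᵢ(Kᵢ−1)/(1+V/F(Kᵢ−1)) = 0.
Check two-phase: ΣzᵢKᵢ = 1.119 > 1 and Σzᵢ/Kᵢ = 1.669 > 1, so g(0) = 0.119 > 0 and g(1) = -0.669 < 0.
Newton–Raphson from V/F = 0.5:
  V/F = 0.500: g = -0.1875, g' = -0.626 → V/F = 0.200
  V/F = 0.200: g = -0.0096, g' = -0.598 → V/F = 0.184
Converged at V/F = 0.184.
Compositions from xᵢ = zᵢ/(1+V/F(Kᵢ−1)), yᵢ = Kᵢxᵢ:
  ethyl acetate: x = 0.333, y = 0.709
  n-octane: x = 0.290, y = 0.163
  p-xylene: x = 0.113, y = 0.049
  o-xylene: x = 0.264, y = 0.078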